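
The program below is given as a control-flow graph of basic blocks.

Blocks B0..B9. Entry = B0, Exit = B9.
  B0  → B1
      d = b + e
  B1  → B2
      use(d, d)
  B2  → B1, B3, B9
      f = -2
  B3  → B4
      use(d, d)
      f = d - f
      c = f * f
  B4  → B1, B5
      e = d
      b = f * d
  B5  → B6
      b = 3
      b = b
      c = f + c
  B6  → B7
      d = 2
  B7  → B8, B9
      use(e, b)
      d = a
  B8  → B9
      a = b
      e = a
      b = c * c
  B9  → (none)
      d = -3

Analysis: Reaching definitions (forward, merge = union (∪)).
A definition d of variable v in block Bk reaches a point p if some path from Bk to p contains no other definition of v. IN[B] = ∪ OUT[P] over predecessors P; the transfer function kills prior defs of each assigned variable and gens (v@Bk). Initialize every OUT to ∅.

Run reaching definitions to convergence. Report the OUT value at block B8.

Per-block solution:
  B0: | IN={} | OUT={d@B0}
  B1: | IN={b@B4, c@B3, d@B0, e@B4, f@B2, f@B3} | OUT={b@B4, c@B3, d@B0, e@B4, f@B2, f@B3}
  B2: | IN={b@B4, c@B3, d@B0, e@B4, f@B2, f@B3} | OUT={b@B4, c@B3, d@B0, e@B4, f@B2}
  B3: | IN={b@B4, c@B3, d@B0, e@B4, f@B2} | OUT={b@B4, c@B3, d@B0, e@B4, f@B3}
  B4: | IN={b@B4, c@B3, d@B0, e@B4, f@B3} | OUT={b@B4, c@B3, d@B0, e@B4, f@B3}
  B5: | IN={b@B4, c@B3, d@B0, e@B4, f@B3} | OUT={b@B5, c@B5, d@B0, e@B4, f@B3}
  B6: | IN={b@B5, c@B5, d@B0, e@B4, f@B3} | OUT={b@B5, c@B5, d@B6, e@B4, f@B3}
  B7: | IN={b@B5, c@B5, d@B6, e@B4, f@B3} | OUT={b@B5, c@B5, d@B7, e@B4, f@B3}
  B8: | IN={b@B5, c@B5, d@B7, e@B4, f@B3} | OUT={a@B8, b@B8, c@B5, d@B7, e@B8, f@B3}
  B9: | IN={a@B8, b@B4, b@B5, b@B8, c@B3, c@B5, d@B0, d@B7, e@B4, e@B8, f@B2, f@B3} | OUT={a@B8, b@B4, b@B5, b@B8, c@B3, c@B5, d@B9, e@B4, e@B8, f@B2, f@B3}

Merge at B8: IN[B8] = OUT[B7] = {b@B5, c@B5, d@B7, e@B4, f@B3}
Applying B8's transfer function to that IN value gives OUT[B8] (row B8 above).

Answer: {a@B8, b@B8, c@B5, d@B7, e@B8, f@B3}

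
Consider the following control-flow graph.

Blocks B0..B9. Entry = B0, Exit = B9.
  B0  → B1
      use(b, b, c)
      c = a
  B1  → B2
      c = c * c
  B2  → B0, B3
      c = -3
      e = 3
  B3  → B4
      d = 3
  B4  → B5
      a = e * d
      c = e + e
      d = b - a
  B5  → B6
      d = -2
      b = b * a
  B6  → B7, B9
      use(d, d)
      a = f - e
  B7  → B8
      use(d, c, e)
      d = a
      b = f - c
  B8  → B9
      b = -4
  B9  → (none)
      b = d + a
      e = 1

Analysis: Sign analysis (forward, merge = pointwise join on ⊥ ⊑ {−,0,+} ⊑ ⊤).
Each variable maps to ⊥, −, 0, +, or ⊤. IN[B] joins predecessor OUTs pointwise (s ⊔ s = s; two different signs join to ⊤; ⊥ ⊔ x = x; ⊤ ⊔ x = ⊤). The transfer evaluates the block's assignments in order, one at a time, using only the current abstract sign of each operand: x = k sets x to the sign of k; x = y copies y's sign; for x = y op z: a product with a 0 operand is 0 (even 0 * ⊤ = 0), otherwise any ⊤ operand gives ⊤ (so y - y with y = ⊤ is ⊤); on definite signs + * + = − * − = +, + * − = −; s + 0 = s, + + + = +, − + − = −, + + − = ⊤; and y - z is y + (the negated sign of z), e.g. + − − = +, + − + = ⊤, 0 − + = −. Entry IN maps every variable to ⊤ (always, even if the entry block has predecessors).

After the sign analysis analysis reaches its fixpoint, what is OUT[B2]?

Answer: {a: ⊤, b: ⊤, c: -, d: ⊤, e: +, f: ⊤}

Trace:
Converged values:
  B0:  IN=(all ⊤)  OUT=(all ⊤)
  B1:  IN=(all ⊤)  OUT=(all ⊤)
  B2:  IN=(all ⊤)  OUT={c:-, e:+; rest ⊤}
  B3:  IN={c:-, e:+; rest ⊤}  OUT={c:-, d:+, e:+; rest ⊤}
  B4:  IN={c:-, d:+, e:+; rest ⊤}  OUT={a:+, c:+, e:+; rest ⊤}
  B5:  IN={a:+, c:+, e:+; rest ⊤}  OUT={a:+, c:+, d:-, e:+; rest ⊤}
  B6:  IN={a:+, c:+, d:-, e:+; rest ⊤}  OUT={c:+, d:-, e:+; rest ⊤}
  B7:  IN={c:+, d:-, e:+; rest ⊤}  OUT={c:+, e:+; rest ⊤}
  B8:  IN={c:+, e:+; rest ⊤}  OUT={b:-, c:+, e:+; rest ⊤}
  B9:  IN={c:+, e:+; rest ⊤}  OUT={c:+, e:+; rest ⊤}

Merge at B2: IN[B2] = OUT[B1] = {a: ⊤, b: ⊤, c: ⊤, d: ⊤, e: ⊤, f: ⊤}
Applying B2's transfer function to that IN value gives OUT[B2] (row B2 above).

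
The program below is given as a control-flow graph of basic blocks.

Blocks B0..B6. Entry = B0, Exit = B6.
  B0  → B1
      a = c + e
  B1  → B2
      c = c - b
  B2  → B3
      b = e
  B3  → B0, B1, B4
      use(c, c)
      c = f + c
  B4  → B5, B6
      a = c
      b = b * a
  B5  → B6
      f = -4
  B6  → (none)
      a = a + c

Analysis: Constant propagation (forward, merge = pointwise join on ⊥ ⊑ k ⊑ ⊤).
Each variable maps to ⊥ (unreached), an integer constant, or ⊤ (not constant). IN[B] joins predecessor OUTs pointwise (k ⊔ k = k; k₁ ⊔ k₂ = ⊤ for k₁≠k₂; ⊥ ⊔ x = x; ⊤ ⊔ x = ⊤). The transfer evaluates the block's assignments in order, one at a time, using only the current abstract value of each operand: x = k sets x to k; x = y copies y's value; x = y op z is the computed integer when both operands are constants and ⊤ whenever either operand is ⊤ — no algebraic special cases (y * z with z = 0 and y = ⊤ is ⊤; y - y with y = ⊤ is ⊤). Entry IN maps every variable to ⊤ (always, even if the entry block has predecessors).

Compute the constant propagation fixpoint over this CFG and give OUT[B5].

Answer: {a: ⊤, b: ⊤, c: ⊤, d: ⊤, e: ⊤, f: -4}

Derivation:
Fixpoint table:
  B0: | IN=(all ⊤) | OUT=(all ⊤)
  B1: | IN=(all ⊤) | OUT=(all ⊤)
  B2: | IN=(all ⊤) | OUT=(all ⊤)
  B3: | IN=(all ⊤) | OUT=(all ⊤)
  B4: | IN=(all ⊤) | OUT=(all ⊤)
  B5: | IN=(all ⊤) | OUT={f:-4; rest ⊤}
  B6: | IN=(all ⊤) | OUT=(all ⊤)

Merge at B5: IN[B5] = OUT[B4] = {a: ⊤, b: ⊤, c: ⊤, d: ⊤, e: ⊤, f: ⊤}
Applying B5's transfer function to that IN value gives OUT[B5] (row B5 above).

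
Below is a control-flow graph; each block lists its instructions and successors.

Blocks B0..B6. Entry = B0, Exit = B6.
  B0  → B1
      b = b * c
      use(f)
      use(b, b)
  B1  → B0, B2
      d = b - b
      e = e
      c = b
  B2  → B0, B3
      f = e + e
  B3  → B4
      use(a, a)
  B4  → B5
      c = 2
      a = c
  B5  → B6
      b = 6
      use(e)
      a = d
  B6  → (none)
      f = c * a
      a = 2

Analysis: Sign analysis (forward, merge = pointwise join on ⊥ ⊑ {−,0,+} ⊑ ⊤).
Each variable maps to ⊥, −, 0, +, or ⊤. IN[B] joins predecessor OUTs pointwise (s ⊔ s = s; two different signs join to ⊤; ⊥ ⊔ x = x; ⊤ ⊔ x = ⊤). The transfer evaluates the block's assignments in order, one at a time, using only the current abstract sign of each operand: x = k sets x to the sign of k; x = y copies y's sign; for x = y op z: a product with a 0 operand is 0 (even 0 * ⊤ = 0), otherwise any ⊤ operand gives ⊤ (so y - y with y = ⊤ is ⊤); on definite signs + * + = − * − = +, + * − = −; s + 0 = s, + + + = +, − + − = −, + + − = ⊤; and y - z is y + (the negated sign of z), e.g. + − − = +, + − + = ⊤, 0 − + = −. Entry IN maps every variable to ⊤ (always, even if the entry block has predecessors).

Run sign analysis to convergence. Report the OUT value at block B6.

Per-block solution:
  B0: | IN=(all ⊤) | OUT=(all ⊤)
  B1: | IN=(all ⊤) | OUT=(all ⊤)
  B2: | IN=(all ⊤) | OUT=(all ⊤)
  B3: | IN=(all ⊤) | OUT=(all ⊤)
  B4: | IN=(all ⊤) | OUT={a:+, c:+; rest ⊤}
  B5: | IN={a:+, c:+; rest ⊤} | OUT={b:+, c:+; rest ⊤}
  B6: | IN={b:+, c:+; rest ⊤} | OUT={a:+, b:+, c:+; rest ⊤}

Merge at B6: IN[B6] = OUT[B5] = {a: ⊤, b: +, c: +, d: ⊤, e: ⊤, f: ⊤}
Applying B6's transfer function to that IN value gives OUT[B6] (row B6 above).

Answer: {a: +, b: +, c: +, d: ⊤, e: ⊤, f: ⊤}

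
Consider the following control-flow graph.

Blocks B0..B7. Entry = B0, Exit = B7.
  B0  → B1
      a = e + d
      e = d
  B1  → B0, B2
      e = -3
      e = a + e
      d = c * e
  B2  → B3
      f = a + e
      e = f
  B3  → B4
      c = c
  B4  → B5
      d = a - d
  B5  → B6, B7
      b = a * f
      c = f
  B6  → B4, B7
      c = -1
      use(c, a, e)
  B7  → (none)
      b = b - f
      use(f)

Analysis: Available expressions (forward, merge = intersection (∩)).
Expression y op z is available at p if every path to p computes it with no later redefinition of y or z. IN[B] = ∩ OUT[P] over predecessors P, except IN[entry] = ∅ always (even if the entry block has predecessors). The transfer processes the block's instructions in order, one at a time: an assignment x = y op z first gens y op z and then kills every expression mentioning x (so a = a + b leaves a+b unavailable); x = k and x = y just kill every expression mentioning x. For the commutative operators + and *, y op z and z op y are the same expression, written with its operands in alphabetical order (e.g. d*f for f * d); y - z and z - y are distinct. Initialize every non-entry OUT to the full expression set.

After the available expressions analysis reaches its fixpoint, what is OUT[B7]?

Answer: {a*f}

Trace:
Converged values:
  B0: | IN={} | OUT={}
  B1: | IN={} | OUT={c*e}
  B2: | IN={c*e} | OUT={}
  B3: | IN={} | OUT={}
  B4: | IN={} | OUT={}
  B5: | IN={} | OUT={a*f}
  B6: | IN={a*f} | OUT={a*f}
  B7: | IN={a*f} | OUT={a*f}

Merge at B7: IN[B7] = OUT[B5] ∩ OUT[B6] = {a*f}
Applying B7's transfer function to that IN value gives OUT[B7] (row B7 above).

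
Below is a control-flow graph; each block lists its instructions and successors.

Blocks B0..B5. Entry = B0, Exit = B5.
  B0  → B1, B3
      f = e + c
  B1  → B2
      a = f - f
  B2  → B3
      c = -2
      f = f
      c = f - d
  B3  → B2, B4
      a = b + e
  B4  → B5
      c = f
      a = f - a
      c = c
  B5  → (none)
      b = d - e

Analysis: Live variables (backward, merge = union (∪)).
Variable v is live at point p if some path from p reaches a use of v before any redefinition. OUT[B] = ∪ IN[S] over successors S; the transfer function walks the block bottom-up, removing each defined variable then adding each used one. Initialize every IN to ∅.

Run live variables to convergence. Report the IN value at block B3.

Answer: {b, d, e, f}

Working:
Per-block solution:
  B0:   IN={b, c, d, e}   OUT={b, d, e, f}
  B1:   IN={b, d, e, f}   OUT={b, d, e, f}
  B2:   IN={b, d, e, f}   OUT={b, d, e, f}
  B3:   IN={b, d, e, f}   OUT={a, b, d, e, f}
  B4:   IN={a, d, e, f}   OUT={d, e}
  B5:   IN={d, e}   OUT={}

Merge at B3: OUT[B3] = IN[B2] ⊔ IN[B4] = {a, b, d, e, f}
Applying B3's transfer function to that OUT value gives IN[B3] (row B3 above).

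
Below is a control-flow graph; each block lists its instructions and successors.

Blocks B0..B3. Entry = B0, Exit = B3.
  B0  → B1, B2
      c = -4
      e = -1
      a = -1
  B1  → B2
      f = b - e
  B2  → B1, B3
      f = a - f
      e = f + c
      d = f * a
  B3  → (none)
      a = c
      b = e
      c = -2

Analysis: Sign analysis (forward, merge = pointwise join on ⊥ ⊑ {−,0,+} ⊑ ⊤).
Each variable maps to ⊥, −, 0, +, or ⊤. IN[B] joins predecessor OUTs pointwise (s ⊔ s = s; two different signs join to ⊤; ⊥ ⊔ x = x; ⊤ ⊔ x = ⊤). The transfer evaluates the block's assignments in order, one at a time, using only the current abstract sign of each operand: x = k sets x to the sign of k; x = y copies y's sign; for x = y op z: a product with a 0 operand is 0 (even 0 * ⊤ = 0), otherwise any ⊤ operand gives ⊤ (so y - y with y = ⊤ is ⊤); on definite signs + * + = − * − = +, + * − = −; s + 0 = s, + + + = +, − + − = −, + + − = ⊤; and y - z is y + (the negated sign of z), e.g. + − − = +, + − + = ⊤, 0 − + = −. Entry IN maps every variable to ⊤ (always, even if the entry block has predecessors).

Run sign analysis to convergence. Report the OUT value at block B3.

Answer: {a: -, b: ⊤, c: -, d: ⊤, e: ⊤, f: ⊤}

Trace:
Converged values:
  B0:   IN=(all ⊤)   OUT={a:-, c:-, e:-; rest ⊤}
  B1:   IN={a:-, c:-; rest ⊤}   OUT={a:-, c:-; rest ⊤}
  B2:   IN={a:-, c:-; rest ⊤}   OUT={a:-, c:-; rest ⊤}
  B3:   IN={a:-, c:-; rest ⊤}   OUT={a:-, c:-; rest ⊤}

Merge at B3: IN[B3] = OUT[B2] = {a: -, b: ⊤, c: -, d: ⊤, e: ⊤, f: ⊤}
Applying B3's transfer function to that IN value gives OUT[B3] (row B3 above).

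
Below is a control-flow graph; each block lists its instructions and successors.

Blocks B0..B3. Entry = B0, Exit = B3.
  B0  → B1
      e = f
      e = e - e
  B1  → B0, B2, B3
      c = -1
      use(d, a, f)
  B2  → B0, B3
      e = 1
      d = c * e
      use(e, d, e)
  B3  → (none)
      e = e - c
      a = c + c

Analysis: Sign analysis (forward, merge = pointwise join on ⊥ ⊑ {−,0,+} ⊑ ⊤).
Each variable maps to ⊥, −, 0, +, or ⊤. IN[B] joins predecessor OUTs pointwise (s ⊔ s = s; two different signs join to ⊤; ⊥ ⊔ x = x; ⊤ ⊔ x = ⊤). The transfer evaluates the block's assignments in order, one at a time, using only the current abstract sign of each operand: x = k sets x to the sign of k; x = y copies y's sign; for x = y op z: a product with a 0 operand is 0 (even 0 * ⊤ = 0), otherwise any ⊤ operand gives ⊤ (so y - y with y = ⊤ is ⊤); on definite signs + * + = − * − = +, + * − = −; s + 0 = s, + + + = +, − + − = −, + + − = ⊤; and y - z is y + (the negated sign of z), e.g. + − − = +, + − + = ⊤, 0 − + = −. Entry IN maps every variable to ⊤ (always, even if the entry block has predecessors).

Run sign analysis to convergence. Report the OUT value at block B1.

Converged values:
  B0:   IN=(all ⊤)   OUT=(all ⊤)
  B1:   IN=(all ⊤)   OUT={c:-; rest ⊤}
  B2:   IN={c:-; rest ⊤}   OUT={c:-, d:-, e:+; rest ⊤}
  B3:   IN={c:-; rest ⊤}   OUT={a:-, c:-; rest ⊤}

Merge at B1: IN[B1] = OUT[B0] = {a: ⊤, b: ⊤, c: ⊤, d: ⊤, e: ⊤, f: ⊤}
Applying B1's transfer function to that IN value gives OUT[B1] (row B1 above).

Answer: {a: ⊤, b: ⊤, c: -, d: ⊤, e: ⊤, f: ⊤}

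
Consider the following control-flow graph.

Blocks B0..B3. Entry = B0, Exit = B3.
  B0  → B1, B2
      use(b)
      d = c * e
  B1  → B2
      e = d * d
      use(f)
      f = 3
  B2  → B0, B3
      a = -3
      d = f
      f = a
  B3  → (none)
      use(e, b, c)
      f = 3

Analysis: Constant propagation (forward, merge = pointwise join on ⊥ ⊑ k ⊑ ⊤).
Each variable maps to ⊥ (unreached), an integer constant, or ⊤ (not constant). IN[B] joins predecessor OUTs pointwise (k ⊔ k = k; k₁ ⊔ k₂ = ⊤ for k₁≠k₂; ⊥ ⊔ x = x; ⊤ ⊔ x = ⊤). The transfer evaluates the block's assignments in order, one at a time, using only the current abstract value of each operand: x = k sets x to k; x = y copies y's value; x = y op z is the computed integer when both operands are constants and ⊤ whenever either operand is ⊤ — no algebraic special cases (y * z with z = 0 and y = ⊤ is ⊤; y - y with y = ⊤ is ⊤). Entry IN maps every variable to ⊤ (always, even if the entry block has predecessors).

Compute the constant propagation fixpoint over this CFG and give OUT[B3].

Converged values:
  B0:  IN=(all ⊤)  OUT=(all ⊤)
  B1:  IN=(all ⊤)  OUT={f:3; rest ⊤}
  B2:  IN=(all ⊤)  OUT={a:-3, f:-3; rest ⊤}
  B3:  IN={a:-3, f:-3; rest ⊤}  OUT={a:-3, f:3; rest ⊤}

Merge at B3: IN[B3] = OUT[B2] = {a: -3, b: ⊤, c: ⊤, d: ⊤, e: ⊤, f: -3}
Applying B3's transfer function to that IN value gives OUT[B3] (row B3 above).

Answer: {a: -3, b: ⊤, c: ⊤, d: ⊤, e: ⊤, f: 3}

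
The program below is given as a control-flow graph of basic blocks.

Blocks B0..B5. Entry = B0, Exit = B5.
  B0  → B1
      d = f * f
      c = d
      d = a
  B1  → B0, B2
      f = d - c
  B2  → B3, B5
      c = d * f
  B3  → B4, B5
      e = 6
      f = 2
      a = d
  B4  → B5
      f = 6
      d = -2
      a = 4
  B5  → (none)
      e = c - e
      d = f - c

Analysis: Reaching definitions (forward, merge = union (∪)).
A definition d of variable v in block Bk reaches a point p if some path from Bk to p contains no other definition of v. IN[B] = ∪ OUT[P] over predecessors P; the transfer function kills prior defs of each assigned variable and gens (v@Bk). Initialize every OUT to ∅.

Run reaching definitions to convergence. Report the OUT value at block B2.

Answer: {c@B2, d@B0, f@B1}

Trace:
Per-block solution:
  B0:  IN={c@B0, d@B0, f@B1}  OUT={c@B0, d@B0, f@B1}
  B1:  IN={c@B0, d@B0, f@B1}  OUT={c@B0, d@B0, f@B1}
  B2:  IN={c@B0, d@B0, f@B1}  OUT={c@B2, d@B0, f@B1}
  B3:  IN={c@B2, d@B0, f@B1}  OUT={a@B3, c@B2, d@B0, e@B3, f@B3}
  B4:  IN={a@B3, c@B2, d@B0, e@B3, f@B3}  OUT={a@B4, c@B2, d@B4, e@B3, f@B4}
  B5:  IN={a@B3, a@B4, c@B2, d@B0, d@B4, e@B3, f@B1, f@B3, f@B4}  OUT={a@B3, a@B4, c@B2, d@B5, e@B5, f@B1, f@B3, f@B4}

Merge at B2: IN[B2] = OUT[B1] = {c@B0, d@B0, f@B1}
Applying B2's transfer function to that IN value gives OUT[B2] (row B2 above).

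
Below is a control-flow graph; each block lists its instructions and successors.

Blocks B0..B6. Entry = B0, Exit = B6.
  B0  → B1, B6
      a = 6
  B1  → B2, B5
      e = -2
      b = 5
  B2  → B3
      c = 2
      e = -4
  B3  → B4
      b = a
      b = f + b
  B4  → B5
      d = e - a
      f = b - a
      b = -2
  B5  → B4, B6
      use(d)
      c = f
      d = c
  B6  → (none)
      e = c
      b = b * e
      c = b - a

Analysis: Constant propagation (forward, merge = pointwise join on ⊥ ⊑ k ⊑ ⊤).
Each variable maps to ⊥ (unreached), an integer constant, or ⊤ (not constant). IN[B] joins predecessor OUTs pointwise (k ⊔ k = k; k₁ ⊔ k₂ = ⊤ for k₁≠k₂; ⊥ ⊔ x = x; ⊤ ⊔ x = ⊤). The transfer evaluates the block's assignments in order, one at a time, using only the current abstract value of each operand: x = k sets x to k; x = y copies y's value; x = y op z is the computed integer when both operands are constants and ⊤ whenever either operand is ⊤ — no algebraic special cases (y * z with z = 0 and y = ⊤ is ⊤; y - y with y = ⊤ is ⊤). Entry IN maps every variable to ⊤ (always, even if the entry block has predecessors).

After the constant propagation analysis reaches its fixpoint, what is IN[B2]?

Answer: {a: 6, b: 5, c: ⊤, d: ⊤, e: -2, f: ⊤}

Working:
Converged values:
  B0: | IN=(all ⊤) | OUT={a:6; rest ⊤}
  B1: | IN={a:6; rest ⊤} | OUT={a:6, b:5, e:-2; rest ⊤}
  B2: | IN={a:6, b:5, e:-2; rest ⊤} | OUT={a:6, b:5, c:2, e:-4; rest ⊤}
  B3: | IN={a:6, b:5, c:2, e:-4; rest ⊤} | OUT={a:6, c:2, e:-4; rest ⊤}
  B4: | IN={a:6; rest ⊤} | OUT={a:6, b:-2; rest ⊤}
  B5: | IN={a:6; rest ⊤} | OUT={a:6; rest ⊤}
  B6: | IN={a:6; rest ⊤} | OUT={a:6; rest ⊤}

Merge at B2: IN[B2] = OUT[B1] = {a: 6, b: 5, c: ⊤, d: ⊤, e: -2, f: ⊤}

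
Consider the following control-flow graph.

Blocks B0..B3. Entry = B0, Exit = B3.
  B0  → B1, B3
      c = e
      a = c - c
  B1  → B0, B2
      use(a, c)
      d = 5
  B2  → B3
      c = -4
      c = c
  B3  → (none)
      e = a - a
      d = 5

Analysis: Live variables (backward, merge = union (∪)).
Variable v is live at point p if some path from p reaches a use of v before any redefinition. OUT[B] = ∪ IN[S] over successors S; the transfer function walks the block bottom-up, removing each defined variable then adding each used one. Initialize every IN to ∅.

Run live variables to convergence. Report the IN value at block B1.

Answer: {a, c, e}

Trace:
Converged values:
  B0:  IN={e}  OUT={a, c, e}
  B1:  IN={a, c, e}  OUT={a, e}
  B2:  IN={a}  OUT={a}
  B3:  IN={a}  OUT={}

Merge at B1: OUT[B1] = IN[B0] ⊔ IN[B2] = {a, e}
Applying B1's transfer function to that OUT value gives IN[B1] (row B1 above).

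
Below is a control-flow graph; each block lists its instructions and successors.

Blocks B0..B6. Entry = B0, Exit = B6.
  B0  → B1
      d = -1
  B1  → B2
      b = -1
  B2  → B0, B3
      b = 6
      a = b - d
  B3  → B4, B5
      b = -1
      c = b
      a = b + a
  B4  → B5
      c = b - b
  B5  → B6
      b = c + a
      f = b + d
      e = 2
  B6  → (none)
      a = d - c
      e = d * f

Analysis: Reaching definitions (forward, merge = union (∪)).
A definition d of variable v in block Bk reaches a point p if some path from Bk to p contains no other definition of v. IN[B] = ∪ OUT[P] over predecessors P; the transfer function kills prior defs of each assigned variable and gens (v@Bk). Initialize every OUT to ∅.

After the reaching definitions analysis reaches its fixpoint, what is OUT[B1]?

Per-block solution:
  B0:  IN={a@B2, b@B2, d@B0}  OUT={a@B2, b@B2, d@B0}
  B1:  IN={a@B2, b@B2, d@B0}  OUT={a@B2, b@B1, d@B0}
  B2:  IN={a@B2, b@B1, d@B0}  OUT={a@B2, b@B2, d@B0}
  B3:  IN={a@B2, b@B2, d@B0}  OUT={a@B3, b@B3, c@B3, d@B0}
  B4:  IN={a@B3, b@B3, c@B3, d@B0}  OUT={a@B3, b@B3, c@B4, d@B0}
  B5:  IN={a@B3, b@B3, c@B3, c@B4, d@B0}  OUT={a@B3, b@B5, c@B3, c@B4, d@B0, e@B5, f@B5}
  B6:  IN={a@B3, b@B5, c@B3, c@B4, d@B0, e@B5, f@B5}  OUT={a@B6, b@B5, c@B3, c@B4, d@B0, e@B6, f@B5}

Merge at B1: IN[B1] = OUT[B0] = {a@B2, b@B2, d@B0}
Applying B1's transfer function to that IN value gives OUT[B1] (row B1 above).

Answer: {a@B2, b@B1, d@B0}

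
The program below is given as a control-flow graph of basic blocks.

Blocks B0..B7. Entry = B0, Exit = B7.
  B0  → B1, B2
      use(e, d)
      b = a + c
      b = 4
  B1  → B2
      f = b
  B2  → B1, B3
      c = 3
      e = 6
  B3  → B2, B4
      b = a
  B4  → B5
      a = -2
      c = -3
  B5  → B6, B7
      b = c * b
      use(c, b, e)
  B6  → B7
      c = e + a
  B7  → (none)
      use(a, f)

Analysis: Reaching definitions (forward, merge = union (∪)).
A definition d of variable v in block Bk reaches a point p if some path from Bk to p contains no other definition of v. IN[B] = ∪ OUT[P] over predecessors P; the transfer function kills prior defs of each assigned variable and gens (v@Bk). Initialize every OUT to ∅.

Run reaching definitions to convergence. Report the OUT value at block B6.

Per-block solution:
  B0:   IN={}   OUT={b@B0}
  B1:   IN={b@B0, b@B3, c@B2, e@B2, f@B1}   OUT={b@B0, b@B3, c@B2, e@B2, f@B1}
  B2:   IN={b@B0, b@B3, c@B2, e@B2, f@B1}   OUT={b@B0, b@B3, c@B2, e@B2, f@B1}
  B3:   IN={b@B0, b@B3, c@B2, e@B2, f@B1}   OUT={b@B3, c@B2, e@B2, f@B1}
  B4:   IN={b@B3, c@B2, e@B2, f@B1}   OUT={a@B4, b@B3, c@B4, e@B2, f@B1}
  B5:   IN={a@B4, b@B3, c@B4, e@B2, f@B1}   OUT={a@B4, b@B5, c@B4, e@B2, f@B1}
  B6:   IN={a@B4, b@B5, c@B4, e@B2, f@B1}   OUT={a@B4, b@B5, c@B6, e@B2, f@B1}
  B7:   IN={a@B4, b@B5, c@B4, c@B6, e@B2, f@B1}   OUT={a@B4, b@B5, c@B4, c@B6, e@B2, f@B1}

Merge at B6: IN[B6] = OUT[B5] = {a@B4, b@B5, c@B4, e@B2, f@B1}
Applying B6's transfer function to that IN value gives OUT[B6] (row B6 above).

Answer: {a@B4, b@B5, c@B6, e@B2, f@B1}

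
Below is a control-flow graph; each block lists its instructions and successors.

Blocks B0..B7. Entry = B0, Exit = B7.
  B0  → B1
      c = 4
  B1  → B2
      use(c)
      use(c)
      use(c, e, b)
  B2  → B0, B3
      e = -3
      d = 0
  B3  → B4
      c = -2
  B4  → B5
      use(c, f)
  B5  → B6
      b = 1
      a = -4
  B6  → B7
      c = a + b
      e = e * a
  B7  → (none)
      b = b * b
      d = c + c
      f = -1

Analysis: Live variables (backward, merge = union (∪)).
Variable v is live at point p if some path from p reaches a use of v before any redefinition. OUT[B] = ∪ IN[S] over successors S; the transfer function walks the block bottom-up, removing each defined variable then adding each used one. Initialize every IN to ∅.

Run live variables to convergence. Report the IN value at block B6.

Answer: {a, b, e}

Derivation:
Per-block solution:
  B0:  IN={b, e, f}  OUT={b, c, e, f}
  B1:  IN={b, c, e, f}  OUT={b, f}
  B2:  IN={b, f}  OUT={b, e, f}
  B3:  IN={e, f}  OUT={c, e, f}
  B4:  IN={c, e, f}  OUT={e}
  B5:  IN={e}  OUT={a, b, e}
  B6:  IN={a, b, e}  OUT={b, c}
  B7:  IN={b, c}  OUT={}

Merge at B6: OUT[B6] = IN[B7] = {b, c}
Applying B6's transfer function to that OUT value gives IN[B6] (row B6 above).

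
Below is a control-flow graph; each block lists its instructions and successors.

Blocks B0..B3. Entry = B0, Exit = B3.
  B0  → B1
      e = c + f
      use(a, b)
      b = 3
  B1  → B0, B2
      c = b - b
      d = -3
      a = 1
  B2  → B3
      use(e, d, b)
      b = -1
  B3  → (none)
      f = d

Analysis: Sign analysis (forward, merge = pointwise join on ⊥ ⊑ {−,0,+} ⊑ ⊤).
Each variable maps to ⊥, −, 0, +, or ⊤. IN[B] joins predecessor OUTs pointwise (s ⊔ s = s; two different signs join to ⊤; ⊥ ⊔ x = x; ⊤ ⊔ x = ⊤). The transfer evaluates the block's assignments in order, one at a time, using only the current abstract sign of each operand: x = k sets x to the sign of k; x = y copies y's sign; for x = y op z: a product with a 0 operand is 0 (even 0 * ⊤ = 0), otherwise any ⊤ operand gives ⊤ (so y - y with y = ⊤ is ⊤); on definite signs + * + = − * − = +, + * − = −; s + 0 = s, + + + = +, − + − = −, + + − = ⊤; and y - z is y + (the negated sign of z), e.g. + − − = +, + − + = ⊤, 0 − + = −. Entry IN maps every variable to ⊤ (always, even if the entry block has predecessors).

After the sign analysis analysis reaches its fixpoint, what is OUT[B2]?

Per-block solution:
  B0:  IN=(all ⊤)  OUT={b:+; rest ⊤}
  B1:  IN={b:+; rest ⊤}  OUT={a:+, b:+, d:-; rest ⊤}
  B2:  IN={a:+, b:+, d:-; rest ⊤}  OUT={a:+, b:-, d:-; rest ⊤}
  B3:  IN={a:+, b:-, d:-; rest ⊤}  OUT={a:+, b:-, d:-, f:-; rest ⊤}

Merge at B2: IN[B2] = OUT[B1] = {a: +, b: +, c: ⊤, d: -, e: ⊤, f: ⊤}
Applying B2's transfer function to that IN value gives OUT[B2] (row B2 above).

Answer: {a: +, b: -, c: ⊤, d: -, e: ⊤, f: ⊤}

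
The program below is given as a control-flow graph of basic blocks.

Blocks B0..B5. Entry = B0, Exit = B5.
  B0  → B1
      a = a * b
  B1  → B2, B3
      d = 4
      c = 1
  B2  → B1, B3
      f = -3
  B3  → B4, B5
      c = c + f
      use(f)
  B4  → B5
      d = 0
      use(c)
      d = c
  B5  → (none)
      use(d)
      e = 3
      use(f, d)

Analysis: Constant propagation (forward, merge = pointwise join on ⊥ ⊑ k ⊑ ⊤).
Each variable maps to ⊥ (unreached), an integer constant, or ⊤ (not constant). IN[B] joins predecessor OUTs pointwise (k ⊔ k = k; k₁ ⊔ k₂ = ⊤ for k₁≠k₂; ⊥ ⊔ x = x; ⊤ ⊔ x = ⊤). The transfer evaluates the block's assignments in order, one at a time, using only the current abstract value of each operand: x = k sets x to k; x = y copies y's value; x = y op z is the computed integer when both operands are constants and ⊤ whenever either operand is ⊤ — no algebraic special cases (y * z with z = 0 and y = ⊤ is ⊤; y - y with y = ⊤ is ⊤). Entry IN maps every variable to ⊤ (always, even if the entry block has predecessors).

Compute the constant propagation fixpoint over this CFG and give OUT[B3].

Fixpoint table:
  B0:   IN=(all ⊤)   OUT=(all ⊤)
  B1:   IN=(all ⊤)   OUT={c:1, d:4; rest ⊤}
  B2:   IN={c:1, d:4; rest ⊤}   OUT={c:1, d:4, f:-3; rest ⊤}
  B3:   IN={c:1, d:4; rest ⊤}   OUT={d:4; rest ⊤}
  B4:   IN={d:4; rest ⊤}   OUT=(all ⊤)
  B5:   IN=(all ⊤)   OUT={e:3; rest ⊤}

Merge at B3: IN[B3] = OUT[B1] ⊔ OUT[B2] = {a: ⊤, b: ⊤, c: 1, d: 4, e: ⊤, f: ⊤}
Applying B3's transfer function to that IN value gives OUT[B3] (row B3 above).

Answer: {a: ⊤, b: ⊤, c: ⊤, d: 4, e: ⊤, f: ⊤}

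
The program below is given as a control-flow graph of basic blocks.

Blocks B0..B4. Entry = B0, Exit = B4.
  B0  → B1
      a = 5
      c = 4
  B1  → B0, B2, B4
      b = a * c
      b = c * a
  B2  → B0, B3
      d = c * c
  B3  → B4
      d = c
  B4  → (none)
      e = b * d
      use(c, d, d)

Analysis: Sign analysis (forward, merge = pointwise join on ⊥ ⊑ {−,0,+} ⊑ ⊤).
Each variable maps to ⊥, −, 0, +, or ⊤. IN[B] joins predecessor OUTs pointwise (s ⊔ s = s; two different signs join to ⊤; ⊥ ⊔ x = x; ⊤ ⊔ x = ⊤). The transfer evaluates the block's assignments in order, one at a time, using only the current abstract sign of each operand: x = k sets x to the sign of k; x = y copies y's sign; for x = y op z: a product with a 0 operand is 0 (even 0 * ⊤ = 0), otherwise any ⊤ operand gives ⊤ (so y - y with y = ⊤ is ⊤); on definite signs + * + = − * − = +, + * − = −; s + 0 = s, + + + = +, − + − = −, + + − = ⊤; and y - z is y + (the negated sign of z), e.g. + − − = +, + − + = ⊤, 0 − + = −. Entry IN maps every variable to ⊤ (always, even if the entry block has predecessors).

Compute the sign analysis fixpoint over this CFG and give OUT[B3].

Per-block solution:
  B0:   IN=(all ⊤)   OUT={a:+, c:+; rest ⊤}
  B1:   IN={a:+, c:+; rest ⊤}   OUT={a:+, b:+, c:+; rest ⊤}
  B2:   IN={a:+, b:+, c:+; rest ⊤}   OUT={a:+, b:+, c:+, d:+; rest ⊤}
  B3:   IN={a:+, b:+, c:+, d:+; rest ⊤}   OUT={a:+, b:+, c:+, d:+; rest ⊤}
  B4:   IN={a:+, b:+, c:+; rest ⊤}   OUT={a:+, b:+, c:+; rest ⊤}

Merge at B3: IN[B3] = OUT[B2] = {a: +, b: +, c: +, d: +, e: ⊤, f: ⊤}
Applying B3's transfer function to that IN value gives OUT[B3] (row B3 above).

Answer: {a: +, b: +, c: +, d: +, e: ⊤, f: ⊤}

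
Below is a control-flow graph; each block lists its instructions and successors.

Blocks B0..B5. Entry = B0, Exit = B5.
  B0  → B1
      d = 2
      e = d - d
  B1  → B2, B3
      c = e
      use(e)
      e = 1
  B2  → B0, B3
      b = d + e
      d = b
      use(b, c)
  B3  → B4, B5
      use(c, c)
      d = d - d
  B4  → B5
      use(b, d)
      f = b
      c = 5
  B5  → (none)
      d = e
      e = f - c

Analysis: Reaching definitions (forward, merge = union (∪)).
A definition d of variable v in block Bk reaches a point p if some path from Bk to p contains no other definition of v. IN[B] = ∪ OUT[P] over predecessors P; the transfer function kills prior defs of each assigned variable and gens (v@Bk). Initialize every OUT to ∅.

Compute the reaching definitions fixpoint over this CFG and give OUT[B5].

Fixpoint table:
  B0:   IN={b@B2, c@B1, d@B2, e@B1}   OUT={b@B2, c@B1, d@B0, e@B0}
  B1:   IN={b@B2, c@B1, d@B0, e@B0}   OUT={b@B2, c@B1, d@B0, e@B1}
  B2:   IN={b@B2, c@B1, d@B0, e@B1}   OUT={b@B2, c@B1, d@B2, e@B1}
  B3:   IN={b@B2, c@B1, d@B0, d@B2, e@B1}   OUT={b@B2, c@B1, d@B3, e@B1}
  B4:   IN={b@B2, c@B1, d@B3, e@B1}   OUT={b@B2, c@B4, d@B3, e@B1, f@B4}
  B5:   IN={b@B2, c@B1, c@B4, d@B3, e@B1, f@B4}   OUT={b@B2, c@B1, c@B4, d@B5, e@B5, f@B4}

Merge at B5: IN[B5] = OUT[B3] ⊔ OUT[B4] = {b@B2, c@B1, c@B4, d@B3, e@B1, f@B4}
Applying B5's transfer function to that IN value gives OUT[B5] (row B5 above).

Answer: {b@B2, c@B1, c@B4, d@B5, e@B5, f@B4}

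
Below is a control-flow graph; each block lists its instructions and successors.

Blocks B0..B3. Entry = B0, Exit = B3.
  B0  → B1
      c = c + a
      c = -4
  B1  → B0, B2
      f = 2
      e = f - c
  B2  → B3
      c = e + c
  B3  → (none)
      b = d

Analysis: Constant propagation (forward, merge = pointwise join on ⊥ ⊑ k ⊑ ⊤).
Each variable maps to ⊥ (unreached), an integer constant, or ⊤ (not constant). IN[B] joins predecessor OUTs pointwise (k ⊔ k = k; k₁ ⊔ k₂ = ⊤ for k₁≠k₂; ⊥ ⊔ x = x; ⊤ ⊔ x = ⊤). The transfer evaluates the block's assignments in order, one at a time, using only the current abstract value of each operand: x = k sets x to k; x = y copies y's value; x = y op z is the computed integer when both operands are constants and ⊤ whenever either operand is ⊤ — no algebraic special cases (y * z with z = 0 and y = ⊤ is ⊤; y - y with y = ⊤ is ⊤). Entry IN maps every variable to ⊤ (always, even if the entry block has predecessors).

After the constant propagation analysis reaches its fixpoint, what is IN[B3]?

Answer: {a: ⊤, b: ⊤, c: 2, d: ⊤, e: 6, f: 2}

Derivation:
Converged values:
  B0:  IN=(all ⊤)  OUT={c:-4; rest ⊤}
  B1:  IN={c:-4; rest ⊤}  OUT={c:-4, e:6, f:2; rest ⊤}
  B2:  IN={c:-4, e:6, f:2; rest ⊤}  OUT={c:2, e:6, f:2; rest ⊤}
  B3:  IN={c:2, e:6, f:2; rest ⊤}  OUT={c:2, e:6, f:2; rest ⊤}

Merge at B3: IN[B3] = OUT[B2] = {a: ⊤, b: ⊤, c: 2, d: ⊤, e: 6, f: 2}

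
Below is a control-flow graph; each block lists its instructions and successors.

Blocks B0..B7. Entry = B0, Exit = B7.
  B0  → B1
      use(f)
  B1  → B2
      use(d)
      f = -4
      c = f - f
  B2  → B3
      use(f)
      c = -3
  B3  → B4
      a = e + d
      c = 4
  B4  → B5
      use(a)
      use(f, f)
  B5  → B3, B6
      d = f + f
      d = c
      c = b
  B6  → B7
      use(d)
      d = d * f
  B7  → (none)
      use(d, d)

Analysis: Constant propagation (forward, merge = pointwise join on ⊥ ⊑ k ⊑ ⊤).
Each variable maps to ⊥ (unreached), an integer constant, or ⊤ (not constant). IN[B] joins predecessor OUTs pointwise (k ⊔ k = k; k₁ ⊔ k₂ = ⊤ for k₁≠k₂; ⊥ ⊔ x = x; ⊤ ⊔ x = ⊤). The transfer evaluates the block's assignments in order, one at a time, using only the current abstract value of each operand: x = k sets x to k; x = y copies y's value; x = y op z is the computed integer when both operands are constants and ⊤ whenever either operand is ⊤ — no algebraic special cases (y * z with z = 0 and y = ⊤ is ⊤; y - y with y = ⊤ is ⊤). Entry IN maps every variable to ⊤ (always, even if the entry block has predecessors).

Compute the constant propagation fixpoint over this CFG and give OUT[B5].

Answer: {a: ⊤, b: ⊤, c: ⊤, d: 4, e: ⊤, f: -4}

Trace:
Fixpoint table:
  B0:  IN=(all ⊤)  OUT=(all ⊤)
  B1:  IN=(all ⊤)  OUT={c:0, f:-4; rest ⊤}
  B2:  IN={c:0, f:-4; rest ⊤}  OUT={c:-3, f:-4; rest ⊤}
  B3:  IN={f:-4; rest ⊤}  OUT={c:4, f:-4; rest ⊤}
  B4:  IN={c:4, f:-4; rest ⊤}  OUT={c:4, f:-4; rest ⊤}
  B5:  IN={c:4, f:-4; rest ⊤}  OUT={d:4, f:-4; rest ⊤}
  B6:  IN={d:4, f:-4; rest ⊤}  OUT={d:-16, f:-4; rest ⊤}
  B7:  IN={d:-16, f:-4; rest ⊤}  OUT={d:-16, f:-4; rest ⊤}

Merge at B5: IN[B5] = OUT[B4] = {a: ⊤, b: ⊤, c: 4, d: ⊤, e: ⊤, f: -4}
Applying B5's transfer function to that IN value gives OUT[B5] (row B5 above).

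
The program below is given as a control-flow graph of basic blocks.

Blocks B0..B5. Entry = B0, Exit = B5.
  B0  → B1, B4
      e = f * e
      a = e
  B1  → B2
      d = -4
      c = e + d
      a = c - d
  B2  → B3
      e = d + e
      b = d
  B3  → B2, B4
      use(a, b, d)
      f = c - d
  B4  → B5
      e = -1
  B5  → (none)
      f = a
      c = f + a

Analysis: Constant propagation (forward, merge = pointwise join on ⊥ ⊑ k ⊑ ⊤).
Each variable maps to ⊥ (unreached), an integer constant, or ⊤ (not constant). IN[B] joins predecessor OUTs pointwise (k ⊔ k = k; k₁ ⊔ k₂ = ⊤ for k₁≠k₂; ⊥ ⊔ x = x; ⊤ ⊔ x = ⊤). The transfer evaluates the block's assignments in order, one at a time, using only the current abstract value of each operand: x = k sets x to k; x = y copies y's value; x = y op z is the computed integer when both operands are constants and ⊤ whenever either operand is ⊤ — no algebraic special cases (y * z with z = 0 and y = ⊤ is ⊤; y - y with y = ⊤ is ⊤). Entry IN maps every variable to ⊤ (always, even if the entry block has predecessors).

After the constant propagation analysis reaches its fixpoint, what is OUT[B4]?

Answer: {a: ⊤, b: ⊤, c: ⊤, d: ⊤, e: -1, f: ⊤}

Derivation:
Converged values:
  B0:  IN=(all ⊤)  OUT=(all ⊤)
  B1:  IN=(all ⊤)  OUT={d:-4; rest ⊤}
  B2:  IN={d:-4; rest ⊤}  OUT={b:-4, d:-4; rest ⊤}
  B3:  IN={b:-4, d:-4; rest ⊤}  OUT={b:-4, d:-4; rest ⊤}
  B4:  IN=(all ⊤)  OUT={e:-1; rest ⊤}
  B5:  IN={e:-1; rest ⊤}  OUT={e:-1; rest ⊤}

Merge at B4: IN[B4] = OUT[B0] ⊔ OUT[B3] = {a: ⊤, b: ⊤, c: ⊤, d: ⊤, e: ⊤, f: ⊤}
Applying B4's transfer function to that IN value gives OUT[B4] (row B4 above).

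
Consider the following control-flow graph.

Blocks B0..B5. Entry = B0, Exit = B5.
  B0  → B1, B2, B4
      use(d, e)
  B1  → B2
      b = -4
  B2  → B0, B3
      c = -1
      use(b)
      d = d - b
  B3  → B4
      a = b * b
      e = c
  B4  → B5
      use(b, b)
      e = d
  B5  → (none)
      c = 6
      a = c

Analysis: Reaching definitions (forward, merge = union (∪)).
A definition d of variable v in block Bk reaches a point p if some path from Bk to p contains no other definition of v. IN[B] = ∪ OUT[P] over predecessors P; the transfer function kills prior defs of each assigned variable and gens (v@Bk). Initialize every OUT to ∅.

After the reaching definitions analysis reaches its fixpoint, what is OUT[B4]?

Fixpoint table:
  B0:  IN={b@B1, c@B2, d@B2}  OUT={b@B1, c@B2, d@B2}
  B1:  IN={b@B1, c@B2, d@B2}  OUT={b@B1, c@B2, d@B2}
  B2:  IN={b@B1, c@B2, d@B2}  OUT={b@B1, c@B2, d@B2}
  B3:  IN={b@B1, c@B2, d@B2}  OUT={a@B3, b@B1, c@B2, d@B2, e@B3}
  B4:  IN={a@B3, b@B1, c@B2, d@B2, e@B3}  OUT={a@B3, b@B1, c@B2, d@B2, e@B4}
  B5:  IN={a@B3, b@B1, c@B2, d@B2, e@B4}  OUT={a@B5, b@B1, c@B5, d@B2, e@B4}

Merge at B4: IN[B4] = OUT[B0] ⊔ OUT[B3] = {a@B3, b@B1, c@B2, d@B2, e@B3}
Applying B4's transfer function to that IN value gives OUT[B4] (row B4 above).

Answer: {a@B3, b@B1, c@B2, d@B2, e@B4}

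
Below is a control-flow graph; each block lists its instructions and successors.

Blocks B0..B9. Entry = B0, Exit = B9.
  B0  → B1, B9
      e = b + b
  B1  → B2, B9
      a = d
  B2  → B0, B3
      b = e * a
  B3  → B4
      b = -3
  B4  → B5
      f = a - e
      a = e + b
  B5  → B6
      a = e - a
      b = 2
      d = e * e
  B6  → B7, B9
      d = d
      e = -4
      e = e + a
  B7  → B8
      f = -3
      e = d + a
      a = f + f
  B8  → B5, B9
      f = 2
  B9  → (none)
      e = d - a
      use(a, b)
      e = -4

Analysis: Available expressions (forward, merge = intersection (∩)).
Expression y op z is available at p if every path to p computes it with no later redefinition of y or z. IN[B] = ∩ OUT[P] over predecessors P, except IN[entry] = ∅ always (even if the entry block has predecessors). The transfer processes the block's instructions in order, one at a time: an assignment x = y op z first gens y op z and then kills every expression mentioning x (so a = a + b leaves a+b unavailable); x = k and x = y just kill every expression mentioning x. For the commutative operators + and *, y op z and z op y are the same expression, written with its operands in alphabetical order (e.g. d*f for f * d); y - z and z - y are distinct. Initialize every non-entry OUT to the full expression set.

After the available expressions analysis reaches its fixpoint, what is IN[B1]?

Fixpoint table:
  B0: | IN={} | OUT={b+b}
  B1: | IN={b+b} | OUT={b+b}
  B2: | IN={b+b} | OUT={a*e}
  B3: | IN={a*e} | OUT={a*e}
  B4: | IN={a*e} | OUT={b+e}
  B5: | IN={} | OUT={e*e}
  B6: | IN={e*e} | OUT={}
  B7: | IN={} | OUT={f+f}
  B8: | IN={f+f} | OUT={}
  B9: | IN={} | OUT={d-a}

Merge at B1: IN[B1] = OUT[B0] = {b+b}

Answer: {b+b}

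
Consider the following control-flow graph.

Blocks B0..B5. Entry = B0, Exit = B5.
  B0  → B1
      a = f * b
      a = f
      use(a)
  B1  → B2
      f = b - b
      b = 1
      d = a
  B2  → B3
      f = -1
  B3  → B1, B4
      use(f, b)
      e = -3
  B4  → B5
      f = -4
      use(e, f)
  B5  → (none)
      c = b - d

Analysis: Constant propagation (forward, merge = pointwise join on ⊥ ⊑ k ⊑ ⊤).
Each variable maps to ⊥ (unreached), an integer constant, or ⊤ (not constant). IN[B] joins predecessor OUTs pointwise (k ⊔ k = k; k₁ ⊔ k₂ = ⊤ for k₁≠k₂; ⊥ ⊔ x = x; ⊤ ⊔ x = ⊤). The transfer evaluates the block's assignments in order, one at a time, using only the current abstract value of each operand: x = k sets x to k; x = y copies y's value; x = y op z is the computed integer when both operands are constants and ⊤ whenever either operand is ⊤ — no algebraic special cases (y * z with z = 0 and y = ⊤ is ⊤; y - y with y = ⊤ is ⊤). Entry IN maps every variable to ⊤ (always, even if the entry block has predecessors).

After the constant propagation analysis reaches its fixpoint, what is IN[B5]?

Per-block solution:
  B0:   IN=(all ⊤)   OUT=(all ⊤)
  B1:   IN=(all ⊤)   OUT={b:1; rest ⊤}
  B2:   IN={b:1; rest ⊤}   OUT={b:1, f:-1; rest ⊤}
  B3:   IN={b:1, f:-1; rest ⊤}   OUT={b:1, e:-3, f:-1; rest ⊤}
  B4:   IN={b:1, e:-3, f:-1; rest ⊤}   OUT={b:1, e:-3, f:-4; rest ⊤}
  B5:   IN={b:1, e:-3, f:-4; rest ⊤}   OUT={b:1, e:-3, f:-4; rest ⊤}

Merge at B5: IN[B5] = OUT[B4] = {a: ⊤, b: 1, c: ⊤, d: ⊤, e: -3, f: -4}

Answer: {a: ⊤, b: 1, c: ⊤, d: ⊤, e: -3, f: -4}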